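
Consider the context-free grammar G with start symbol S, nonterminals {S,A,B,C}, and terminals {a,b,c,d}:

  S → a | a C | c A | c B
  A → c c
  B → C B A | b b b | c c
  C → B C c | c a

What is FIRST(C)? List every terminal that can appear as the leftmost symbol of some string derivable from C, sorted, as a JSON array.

FIRST sets, iterate to fixpoint:
round 1:
  A via A→c c: +{c}
  B via B→b b b: +{b}
  B via B→c c: +{c}
  C via C→B C c: +{b,c}
  S via S→a: +{a}
  S via S→c A: +{c}
  FIRST[S]={a,c}  FIRST[A]={c}  FIRST[B]={b,c}  FIRST[C]={b,c}
round 2: (stable)
  FIRST[S]={a,c}  FIRST[A]={c}  FIRST[B]={b,c}  FIRST[C]={b,c}

FIRST(C) = ["b", "c"]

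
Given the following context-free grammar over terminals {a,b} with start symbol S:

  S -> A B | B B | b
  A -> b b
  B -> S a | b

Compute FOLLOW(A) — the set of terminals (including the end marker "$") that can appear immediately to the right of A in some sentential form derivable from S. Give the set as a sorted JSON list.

Compute FIRST by fixpoint:
round 1:
  A via A→b b: +{b}
  B via B→b: +{b}
  S via S→A B: +{b}
  FIRST[S]={b}  FIRST[A]={b}  FIRST[B]={b}
round 2: done
  FIRST[S]={b}  FIRST[A]={b}  FIRST[B]={b}

Compute FOLLOW by fixpoint:
seed FOLLOW(S) with $
iter 1:
  B→S a: FOLLOW(S) ⊇ FIRST(a) = {a}; new: +{a}
  S→A B: FOLLOW(A) ⊇ FIRST(B) = {b}; new: +{b}
  S→A B: FOLLOW(B) ⊇ FOLLOW(S) ⊇ {$,a}; new: +{$,a}
  S→B B: FOLLOW(B) ⊇ FIRST(B) = {b}; new: +{b}
  S: {$,a}  A: {b}  B: {$,a,b}
iter 2: done
  S: {$,a}  A: {b}  B: {$,a,b}

FOLLOW(A) = ["b"]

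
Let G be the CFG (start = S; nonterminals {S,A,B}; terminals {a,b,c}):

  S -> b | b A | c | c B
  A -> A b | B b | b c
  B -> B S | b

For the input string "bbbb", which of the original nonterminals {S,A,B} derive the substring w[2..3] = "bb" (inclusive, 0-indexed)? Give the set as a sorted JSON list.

Convert to CNF:
  S -> T0 A | T1 B | b | c
  A -> A T0 | B T0 | T0 T1
  B -> B S | b
  T0 -> b
  T1 -> c

Fill CYK table bottom-up (cells [i..j] with 2 ≤ i ≤ j ≤ 3 only):
  cell(2,2) b: {B,S,T0}  orig:{B,S}
  cell(3,3) b: {B,S,T0}  orig:{B,S}
  cell(2,3) bb: {A,B}

Original NTs in T[2,3] deriving "bb": ["A", "B"]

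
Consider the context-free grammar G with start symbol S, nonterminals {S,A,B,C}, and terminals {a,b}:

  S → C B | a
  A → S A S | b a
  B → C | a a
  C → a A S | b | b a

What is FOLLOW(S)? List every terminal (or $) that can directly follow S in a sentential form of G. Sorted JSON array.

Compute FIRST by fixpoint:
iter 1:
  A via A→b a: +{b}
  B via B→a a: +{a}
  C via C→a A S: +{a}
  C via C→b: +{b}
  S via S→C B: +{a,b}
  FIRST(S)={a,b}  FIRST(A)={b}  FIRST(B)={a}  FIRST(C)={a,b}
iter 2:
  A via A→S A S: +{a}
  B via B→C: +{b}
  FIRST(S)={a,b}  FIRST(A)={a,b}  FIRST(B)={a,b}  FIRST(C)={a,b}
iter 3: — fixpoint
  FIRST(S)={a,b}  FIRST(A)={a,b}  FIRST(B)={a,b}  FIRST(C)={a,b}

FOLLOW iteration:
initialize: $ ∈ FOLLOW(S)
[1]
  A→S A S: FOLLOW(S) ⊇ FIRST(A) = {a,b}; new: +{a,b}
  A→S A S: FOLLOW(A) ⊇ FIRST(S) = {a,b}; new: +{a,b}
  S→C B: FOLLOW(C) ⊇ FIRST(B) = {a,b}; new: +{a,b}
  S→C B: FOLLOW(B) ⊇ FOLLOW(S) ⊇ {$,a,b}; new: +{$,a,b}
  S: {$,a,b}  A: {a,b}  B: {$,a,b}  C: {a,b}
[2]
  B→C: FOLLOW(C) ⊇ FOLLOW(B) ⊇ {$,a,b}; new: +{$}
  S: {$,a,b}  A: {a,b}  B: {$,a,b}  C: {$,a,b}
[3] (no change)
  S: {$,a,b}  A: {a,b}  B: {$,a,b}  C: {$,a,b}

FOLLOW(S) = ["$", "a", "b"]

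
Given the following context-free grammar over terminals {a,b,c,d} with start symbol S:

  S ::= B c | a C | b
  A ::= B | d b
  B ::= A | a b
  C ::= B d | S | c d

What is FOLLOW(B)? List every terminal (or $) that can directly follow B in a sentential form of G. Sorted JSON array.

FIRST iteration:
[1]
  A via A→d b: +{d}
  B via B→A: +{d}
  B via B→a b: +{a}
  C via C→B d: +{a,d}
  C via C→c d: +{c}
  S via S→B c: +{a,d}
  S via S→b: +{b}
  S: {a,b,d}  A: {d}  B: {a,d}  C: {a,c,d}
[2]
  A via A→B: +{a}
  C via C→S: +{b}
  S: {a,b,d}  A: {a,d}  B: {a,d}  C: {a,b,c,d}
[3] — fixpoint
  S: {a,b,d}  A: {a,d}  B: {a,d}  C: {a,b,c,d}

Compute FOLLOW by fixpoint:
initialize: $ ∈ FOLLOW(S)
iter 1:
  C→B d: FOLLOW(B) ⊇ FIRST(d) = {d}; new: +{d}
  S→B c: FOLLOW(B) ⊇ FIRST(c) = {c}; new: +{c}
  S→a C: FOLLOW(C) ⊇ FOLLOW(S) ⊇ {$}; new: +{$}
  FOLLOW[S]={$}  FOLLOW[A]={}  FOLLOW[B]={c,d}  FOLLOW[C]={$}
iter 2:
  B→A: FOLLOW(A) ⊇ FOLLOW(B) ⊇ {c,d}; new: +{c,d}
  FOLLOW[S]={$}  FOLLOW[A]={c,d}  FOLLOW[B]={c,d}  FOLLOW[C]={$}
iter 3: — fixpoint
  FOLLOW[S]={$}  FOLLOW[A]={c,d}  FOLLOW[B]={c,d}  FOLLOW[C]={$}

FOLLOW(B) = ["c", "d"]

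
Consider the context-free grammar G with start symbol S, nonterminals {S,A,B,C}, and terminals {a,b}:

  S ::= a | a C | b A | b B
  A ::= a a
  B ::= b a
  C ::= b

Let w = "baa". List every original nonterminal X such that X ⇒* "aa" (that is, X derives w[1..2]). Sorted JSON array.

CNF form of G:
  S -> T0 C | T1 A | T1 B | a
  A -> T0 T0
  B -> T1 T0
  C -> b
  T0 -> a
  T1 -> b

CYK fill, restricted to cells inside w[1..2]:
  cell(1,1) a: {S,T0}  orig:{S}
  cell(2,2) a: {S,T0}  orig:{S}
  cell(1,2) aa: {A}

Original NTs in T[1,2] deriving "aa": ["A"]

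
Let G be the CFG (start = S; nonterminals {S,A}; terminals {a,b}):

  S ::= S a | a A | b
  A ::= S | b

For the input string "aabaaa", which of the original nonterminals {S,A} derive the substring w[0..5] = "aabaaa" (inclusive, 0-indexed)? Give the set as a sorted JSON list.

CNF form of G:
  S -> S T0 | T0 A | b
  A -> S T0 | T0 A | b
  T0 -> a

CYK fill (cells [i..j] with 0 ≤ i ≤ j ≤ 5 only):
  [0..0]={T0}  "a"  orig:{}
  [1..1]={T0}  "a"  orig:{}
  [2..2]={A,S}  "b"
  [3..3]={T0}  "a"  orig:{}
  [4..4]={T0}  "a"  orig:{}
  [5..5]={T0}  "a"  orig:{}
  [0..1]=∅  "aa"
  [1..2]={A,S}  "ab"
  [2..3]={A,S}  "ba"
  [3..4]=∅  "aa"
  [4..5]=∅  "aa"
  [0..2]={A,S}  "aab"
  [1..3]={A,S}  "aba"
  [2..4]={A,S}  "baa"
  [3..5]=∅  "aaa"
  [0..3]={A,S}  "aaba"
  [1..4]={A,S}  "abaa"
  [2..5]={A,S}  "baaa"
  [0..4]={A,S}  "aabaa"
  [1..5]={A,S}  "abaaa"
  [0..5]={A,S}  "aabaaa"

Original NTs in T[0,5] deriving "aabaaa": ["A", "S"]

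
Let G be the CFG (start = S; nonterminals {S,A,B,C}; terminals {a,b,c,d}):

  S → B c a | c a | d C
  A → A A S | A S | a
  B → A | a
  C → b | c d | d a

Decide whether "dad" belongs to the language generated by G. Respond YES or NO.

Convert to CNF:
  S -> B X5 | T0 T2 | T1 C
  A -> A S | A X3 | a
  B -> A S | A X4 | a
  C -> T0 T1 | T1 T2 | b
  T0 -> c
  T1 -> d
  T2 -> a
  X3 -> A S
  X4 -> A S
  X5 -> T0 T2

Fill CYK table bottom-up:
  cell(0,0) d: {T1}  orig:{}
  cell(1,1) a: {A,B,T2}  orig:{A,B}
  cell(2,2) d: {T1}  orig:{}
  cell(0,1) da: {C}
  cell(1,2) ad: ∅
  cell(0,2) dad: ∅

S ∉ T[0,2] ⇒ NO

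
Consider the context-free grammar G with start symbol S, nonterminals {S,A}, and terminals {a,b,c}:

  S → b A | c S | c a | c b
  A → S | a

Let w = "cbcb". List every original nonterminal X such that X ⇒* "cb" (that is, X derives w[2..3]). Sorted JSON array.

Convert to CNF:
  S -> T0 A | T1 S | T1 T0 | T1 T2
  A -> T0 A | T1 S | T1 T0 | T1 T2 | a
  T0 -> b
  T1 -> c
  T2 -> a

CYK table (by increasing span) (cells [i..j] with 2 ≤ i ≤ j ≤ 3 only):
  T[2,2] 'c' = {T1}  orig:{}
  T[3,3] 'b' = {T0}  orig:{}
  T[2,3] 'cb' = {A,S}

Original NTs in T[2,3] deriving "cb": ["A", "S"]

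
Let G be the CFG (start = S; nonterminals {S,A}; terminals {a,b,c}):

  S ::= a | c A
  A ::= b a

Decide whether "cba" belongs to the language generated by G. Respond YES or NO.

CNF form of G:
  S -> T2 A | a
  A -> T0 T1
  T0 -> b
  T1 -> a
  T2 -> c

CYK fill:
  [0..0]={T2}  "c"  orig:{}
  [1..1]={T0}  "b"  orig:{}
  [2..2]={S,T1}  "a"  orig:{S}
  [0..1]=∅  "cb"
  [1..2]={A}  "ba"
  [0..2]={S}  "cba"

S ∈ T[0,2] ⇒ YES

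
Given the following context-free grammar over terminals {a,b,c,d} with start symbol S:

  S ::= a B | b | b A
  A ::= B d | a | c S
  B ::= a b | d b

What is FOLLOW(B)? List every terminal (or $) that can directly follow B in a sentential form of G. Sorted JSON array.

FIRST iteration:
round 1:
  A via A→a: +{a}
  A via A→c S: +{c}
  B via B→a b: +{a}
  B via B→d b: +{d}
  S via S→a B: +{a}
  S via S→b: +{b}
  S: {a,b}  A: {a,c}  B: {a,d}
round 2:
  A via A→B d: +{d}
  S: {a,b}  A: {a,c,d}  B: {a,d}
round 3: — fixpoint
  S: {a,b}  A: {a,c,d}  B: {a,d}

FOLLOW iteration:
seed FOLLOW(S) with $
pass 1:
  A→B d: FOLLOW(B) ⊇ FIRST(d) = {d}; new: +{d}
  S→a B: FOLLOW(B) ⊇ FOLLOW(S) ⊇ {$}; new: +{$}
  S→b A: FOLLOW(A) ⊇ FOLLOW(S) ⊇ {$}; new: +{$}
  S: {$}  A: {$}  B: {$,d}
pass 2: done
  S: {$}  A: {$}  B: {$,d}

FOLLOW(B) = ["$", "d"]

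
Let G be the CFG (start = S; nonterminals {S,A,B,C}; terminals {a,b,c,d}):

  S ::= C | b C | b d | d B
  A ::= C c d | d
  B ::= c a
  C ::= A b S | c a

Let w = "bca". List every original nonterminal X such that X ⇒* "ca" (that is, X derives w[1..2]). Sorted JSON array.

CNF form of G:
  S -> A X6 | T0 T2 | T1 B | T3 C | T3 T1
  A -> C X4 | d
  B -> T0 T2
  C -> A X5 | T0 T2
  T0 -> c
  T1 -> d
  T2 -> a
  T3 -> b
  X4 -> T0 T1
  X5 -> T3 S
  X6 -> T3 S

Fill CYK table bottom-up, restricted to cells inside w[1..2]:
  [1..1]={T0}  "c"  orig:{}
  [2..2]={T2}  "a"  orig:{}
  [1..2]={B,C,S}  "ca"

Original NTs in T[1,2] deriving "ca": ["B", "C", "S"]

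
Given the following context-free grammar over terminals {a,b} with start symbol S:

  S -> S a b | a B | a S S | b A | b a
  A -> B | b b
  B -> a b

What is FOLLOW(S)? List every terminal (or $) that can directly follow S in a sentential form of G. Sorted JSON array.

FIRST iteration:
round 1:
  A via A→b b: +{b}
  B via B→a b: +{a}
  S via S→a B: +{a}
  S via S→b A: +{b}
  FIRST(S)={a,b}  FIRST(A)={b}  FIRST(B)={a}
round 2:
  A via A→B: +{a}
  FIRST(S)={a,b}  FIRST(A)={a,b}  FIRST(B)={a}
round 3: done
  FIRST(S)={a,b}  FIRST(A)={a,b}  FIRST(B)={a}

Compute FOLLOW by fixpoint:
seed FOLLOW(S) with $
iter 1:
  S→S a b: FOLLOW(S) ⊇ FIRST(a) = {a}; new: +{a}
  S→a B: FOLLOW(B) ⊇ FOLLOW(S) ⊇ {$,a}; new: +{$,a}
  S→a S S: FOLLOW(S) ⊇ FIRST(S) = {a,b}; new: +{b}
  S→b A: FOLLOW(A) ⊇ FOLLOW(S) ⊇ {$,a,b}; new: +{$,a,b}
  FOLLOW[S]={$,a,b}  FOLLOW[A]={$,a,b}  FOLLOW[B]={$,a}
iter 2:
  A→B: FOLLOW(B) ⊇ FOLLOW(A) ⊇ {$,a,b}; new: +{b}
  FOLLOW[S]={$,a,b}  FOLLOW[A]={$,a,b}  FOLLOW[B]={$,a,b}
iter 3: — fixpoint
  FOLLOW[S]={$,a,b}  FOLLOW[A]={$,a,b}  FOLLOW[B]={$,a,b}

FOLLOW(S) = ["$", "a", "b"]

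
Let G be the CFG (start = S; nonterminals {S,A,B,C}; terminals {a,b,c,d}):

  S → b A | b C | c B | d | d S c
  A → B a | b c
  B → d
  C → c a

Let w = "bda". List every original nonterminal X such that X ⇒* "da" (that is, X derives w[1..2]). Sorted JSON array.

CNF form of G:
  S -> T1 A | T1 C | T2 B | T3 X4 | d
  A -> B T0 | T1 T2
  B -> d
  C -> T2 T0
  T0 -> a
  T1 -> b
  T2 -> c
  T3 -> d
  X4 -> S T2

CYK table (by increasing span) (cells [i..j] with 1 ≤ i ≤ j ≤ 2 only):
  cell(1,1) d: {B,S,T3}  orig:{B,S}
  cell(2,2) a: {T0}  orig:{}
  cell(1,2) da: {A}

Original NTs in T[1,2] deriving "da": ["A"]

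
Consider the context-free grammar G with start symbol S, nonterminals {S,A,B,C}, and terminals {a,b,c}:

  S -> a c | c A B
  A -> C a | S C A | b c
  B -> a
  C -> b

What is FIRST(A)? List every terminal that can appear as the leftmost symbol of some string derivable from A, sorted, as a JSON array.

FIRST iteration:
iter 1:
  A via A→b c: +{b}
  B via B→a: +{a}
  C via C→b: +{b}
  S via S→a c: +{a}
  S via S→c A B: +{c}
  FIRST[S]={a,c}  FIRST[A]={b}  FIRST[B]={a}  FIRST[C]={b}
iter 2:
  A via A→S C A: +{a,c}
  FIRST[S]={a,c}  FIRST[A]={a,b,c}  FIRST[B]={a}  FIRST[C]={b}
iter 3: — fixpoint
  FIRST[S]={a,c}  FIRST[A]={a,b,c}  FIRST[B]={a}  FIRST[C]={b}

FIRST(A) = ["a", "b", "c"]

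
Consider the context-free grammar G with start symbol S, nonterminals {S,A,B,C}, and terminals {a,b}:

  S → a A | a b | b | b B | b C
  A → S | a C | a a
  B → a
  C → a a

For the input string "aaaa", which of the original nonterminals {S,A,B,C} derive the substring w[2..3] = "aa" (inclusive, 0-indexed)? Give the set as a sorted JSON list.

CNF form of G:
  S -> T0 A | T0 T1 | T1 B | T1 C | b
  A -> T0 A | T0 C | T0 T0 | T0 T1 | T1 B | T1 C | b
  B -> a
  C -> T0 T0
  T0 -> a
  T1 -> b

CYK fill — only the sub-triangle for w[2..3]:
  cell(2,2) a: {B,T0}  orig:{B}
  cell(3,3) a: {B,T0}  orig:{B}
  cell(2,3) aa: {A,C}

Original NTs in T[2,3] deriving "aa": ["A", "C"]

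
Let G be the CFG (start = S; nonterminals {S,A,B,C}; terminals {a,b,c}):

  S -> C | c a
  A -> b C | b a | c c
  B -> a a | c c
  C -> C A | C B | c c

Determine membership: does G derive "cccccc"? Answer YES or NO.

CNF form of G:
  S -> C A | C B | T2 T1 | T2 T2
  A -> T0 C | T0 T1 | T2 T2
  B -> T1 T1 | T2 T2
  C -> C A | C B | T2 T2
  T0 -> b
  T1 -> a
  T2 -> c

Fill CYK table bottom-up:
  cell(0,0) c: {T2}  orig:{}
  cell(1,1) c: {T2}  orig:{}
  cell(2,2) c: {T2}  orig:{}
  cell(3,3) c: {T2}  orig:{}
  cell(4,4) c: {T2}  orig:{}
  cell(5,5) c: {T2}  orig:{}
  cell(0,1) cc: {A,B,C,S}
  cell(1,2) cc: {A,B,C,S}
  cell(2,3) cc: {A,B,C,S}
  cell(3,4) cc: {A,B,C,S}
  cell(4,5) cc: {A,B,C,S}
  cell(0,2) ccc: ∅
  cell(1,3) ccc: ∅
  cell(2,4) ccc: ∅
  cell(3,5) ccc: ∅
  cell(0,3) cccc: {C,S}
  cell(1,4) cccc: {C,S}
  cell(2,5) cccc: {C,S}
  cell(0,4) ccccc: ∅
  cell(1,5) ccccc: ∅
  cell(0,5) cccccc: {C,S}

S ∈ T[0,5] ⇒ YES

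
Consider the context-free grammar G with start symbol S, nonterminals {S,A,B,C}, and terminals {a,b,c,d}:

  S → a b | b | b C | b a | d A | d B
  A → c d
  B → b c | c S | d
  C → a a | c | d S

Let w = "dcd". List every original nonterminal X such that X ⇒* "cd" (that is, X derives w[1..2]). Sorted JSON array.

Convert to CNF:
  S -> T1 A | T1 B | T2 C | T2 T3 | T3 T2 | b
  A -> T0 T1
  B -> T0 S | T2 T0 | d
  C -> T1 S | T3 T3 | c
  T0 -> c
  T1 -> d
  T2 -> b
  T3 -> a

CYK fill — only the sub-triangle for w[1..2]:
  [1..1]={C,T0}  "c"  orig:{C}
  [2..2]={B,T1}  "d"  orig:{B}
  [1..2]={A}  "cd"

Original NTs in T[1,2] deriving "cd": ["A"]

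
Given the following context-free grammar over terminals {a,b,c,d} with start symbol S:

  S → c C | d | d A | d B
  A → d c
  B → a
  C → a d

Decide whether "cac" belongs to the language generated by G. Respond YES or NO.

CNF form of G:
  S -> T0 A | T0 B | T1 C | d
  A -> T0 T1
  B -> a
  C -> T2 T0
  T0 -> d
  T1 -> c
  T2 -> a

Fill CYK table bottom-up:
  cell(0,0) c: {T1}  orig:{}
  cell(1,1) a: {B,T2}  orig:{B}
  cell(2,2) c: {T1}  orig:{}
  cell(0,1) ca: ∅
  cell(1,2) ac: ∅
  cell(0,2) cac: ∅

S ∉ T[0,2] ⇒ NO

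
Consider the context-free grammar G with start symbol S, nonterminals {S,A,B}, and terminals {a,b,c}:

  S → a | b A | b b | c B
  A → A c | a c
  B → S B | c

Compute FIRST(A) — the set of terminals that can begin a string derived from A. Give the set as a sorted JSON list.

Compute FIRST by fixpoint:
[1]
  A via A→a c: +{a}
  B via B→c: +{c}
  S via S→a: +{a}
  S via S→b A: +{b}
  S via S→c B: +{c}
  FIRST[S]={a,b,c}  FIRST[A]={a}  FIRST[B]={c}
[2]
  B via B→S B: +{a,b}
  FIRST[S]={a,b,c}  FIRST[A]={a}  FIRST[B]={a,b,c}
[3] (stable)
  FIRST[S]={a,b,c}  FIRST[A]={a}  FIRST[B]={a,b,c}

FIRST(A) = ["a"]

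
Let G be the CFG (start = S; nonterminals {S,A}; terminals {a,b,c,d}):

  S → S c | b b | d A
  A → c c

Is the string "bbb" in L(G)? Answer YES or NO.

Convert to CNF:
  S -> S T0 | T1 T1 | T2 A
  A -> T0 T0
  T0 -> c
  T1 -> b
  T2 -> d

CYK fill:
  cell(0,0) b: {T1}  orig:{}
  cell(1,1) b: {T1}  orig:{}
  cell(2,2) b: {T1}  orig:{}
  cell(0,1) bb: {S}
  cell(1,2) bb: {S}
  cell(0,2) bbb: ∅

S ∉ T[0,2] ⇒ NO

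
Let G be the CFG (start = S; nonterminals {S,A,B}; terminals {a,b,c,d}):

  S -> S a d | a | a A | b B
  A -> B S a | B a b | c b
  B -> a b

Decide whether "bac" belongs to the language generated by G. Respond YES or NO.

Convert to CNF:
  S -> S X6 | T0 A | T1 B | a
  A -> B X4 | B X5 | T2 T1
  B -> T0 T1
  T0 -> a
  T1 -> b
  T2 -> c
  T3 -> d
  X4 -> S T0
  X5 -> T0 T1
  X6 -> T0 T3

CYK table (by increasing span):
  cell(0,0) b: {T1}  orig:{}
  cell(1,1) a: {S,T0}  orig:{S}
  cell(2,2) c: {T2}  orig:{}
  cell(0,1) ba: ∅
  cell(1,2) ac: ∅
  cell(0,2) bac: ∅

S ∉ T[0,2] ⇒ NO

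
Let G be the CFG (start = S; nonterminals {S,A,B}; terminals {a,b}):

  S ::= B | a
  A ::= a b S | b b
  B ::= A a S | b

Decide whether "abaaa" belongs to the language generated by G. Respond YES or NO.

Convert to CNF:
  S -> A X4 | a | b
  A -> T0 X2 | T1 T1
  B -> A X3 | b
  T0 -> a
  T1 -> b
  X2 -> T1 S
  X3 -> T0 S
  X4 -> T0 S

Fill CYK table bottom-up:
  [0..0]={S,T0}  "a"  orig:{S}
  [1..1]={B,S,T1}  "b"  orig:{B,S}
  [2..2]={S,T0}  "a"  orig:{S}
  [3..3]={S,T0}  "a"  orig:{S}
  [4..4]={S,T0}  "a"  orig:{S}
  [0..1]={X3,X4}  "ab"  orig:{}
  [1..2]={X2}  "ba"  orig:{}
  [2..3]={X3,X4}  "aa"  orig:{}
  [3..4]={X3,X4}  "aa"  orig:{}
  [0..2]={A}  "aba"
  [1..3]=∅  "baa"
  [2..4]=∅  "aaa"
  [0..3]=∅  "abaa"
  [1..4]=∅  "baaa"
  [0..4]={B,S}  "abaaa"

S ∈ T[0,4] ⇒ YES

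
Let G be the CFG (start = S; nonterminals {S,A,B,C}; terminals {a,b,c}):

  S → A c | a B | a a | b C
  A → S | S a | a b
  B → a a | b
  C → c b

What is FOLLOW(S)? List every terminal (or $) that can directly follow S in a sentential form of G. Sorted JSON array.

Compute FIRST by fixpoint:
[1]
  A via A→a b: +{a}
  B via B→a a: +{a}
  B via B→b: +{b}
  C via C→c b: +{c}
  S via S→A c: +{a}
  S via S→b C: +{b}
  S: {a,b}  A: {a}  B: {a,b}  C: {c}
[2]
  A via A→S: +{b}
  S: {a,b}  A: {a,b}  B: {a,b}  C: {c}
[3] (stable)
  S: {a,b}  A: {a,b}  B: {a,b}  C: {c}

FOLLOW sets:
initialize: $ ∈ FOLLOW(S)
pass 1:
  A→S a: FOLLOW(S) ⊇ FIRST(a) = {a}; new: +{a}
  S→A c: FOLLOW(A) ⊇ FIRST(c) = {c}; new: +{c}
  S→a B: FOLLOW(B) ⊇ FOLLOW(S) ⊇ {$,a}; new: +{$,a}
  S→b C: FOLLOW(C) ⊇ FOLLOW(S) ⊇ {$,a}; new: +{$,a}
  S: {$,a}  A: {c}  B: {$,a}  C: {$,a}
pass 2:
  A→S: FOLLOW(S) ⊇ FOLLOW(A) ⊇ {c}; new: +{c}
  S→a B: FOLLOW(B) ⊇ FOLLOW(S) ⊇ {$,a,c}; new: +{c}
  S→b C: FOLLOW(C) ⊇ FOLLOW(S) ⊇ {$,a,c}; new: +{c}
  S: {$,a,c}  A: {c}  B: {$,a,c}  C: {$,a,c}
pass 3: done
  S: {$,a,c}  A: {c}  B: {$,a,c}  C: {$,a,c}

FOLLOW(S) = ["$", "a", "c"]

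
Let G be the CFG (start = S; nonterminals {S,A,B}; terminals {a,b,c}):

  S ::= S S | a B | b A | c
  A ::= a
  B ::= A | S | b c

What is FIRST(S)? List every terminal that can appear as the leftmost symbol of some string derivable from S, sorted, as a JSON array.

FIRST iteration:
pass 1:
  A via A→a: +{a}
  B via B→A: +{a}
  B via B→b c: +{b}
  S via S→a B: +{a}
  S via S→b A: +{b}
  S via S→c: +{c}
  FIRST(S)={a,b,c}  FIRST(A)={a}  FIRST(B)={a,b}
pass 2:
  B via B→S: +{c}
  FIRST(S)={a,b,c}  FIRST(A)={a}  FIRST(B)={a,b,c}
pass 3: done
  FIRST(S)={a,b,c}  FIRST(A)={a}  FIRST(B)={a,b,c}

FIRST(S) = ["a", "b", "c"]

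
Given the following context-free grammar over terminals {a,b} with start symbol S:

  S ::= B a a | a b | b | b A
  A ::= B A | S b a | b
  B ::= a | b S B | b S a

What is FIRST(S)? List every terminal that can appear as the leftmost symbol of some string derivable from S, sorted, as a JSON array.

FIRST sets, iterate to fixpoint:
iter 1:
  A via A→b: +{b}
  B via B→a: +{a}
  B via B→b S B: +{b}
  S via S→B a a: +{a,b}
  FIRST(S)={a,b}  FIRST(A)={b}  FIRST(B)={a,b}
iter 2:
  A via A→B A: +{a}
  FIRST(S)={a,b}  FIRST(A)={a,b}  FIRST(B)={a,b}
iter 3: done
  FIRST(S)={a,b}  FIRST(A)={a,b}  FIRST(B)={a,b}

FIRST(S) = ["a", "b"]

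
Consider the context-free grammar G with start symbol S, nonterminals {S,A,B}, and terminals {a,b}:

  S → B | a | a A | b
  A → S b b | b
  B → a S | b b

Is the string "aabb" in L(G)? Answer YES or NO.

Convert to CNF:
  S -> T0 T0 | T1 A | T1 S | a | b
  A -> S X2 | b
  B -> T0 T0 | T1 S
  T0 -> b
  T1 -> a
  X2 -> T0 T0

CYK fill:
  [0..0]={S,T1}  "a"  orig:{S}
  [1..1]={S,T1}  "a"  orig:{S}
  [2..2]={A,S,T0}  "b"  orig:{A,S}
  [3..3]={A,S,T0}  "b"  orig:{A,S}
  [0..1]={B,S}  "aa"
  [1..2]={B,S}  "ab"
  [2..3]={B,S,X2}  "bb"  orig:{B,S}
  [0..2]={B,S}  "aab"
  [1..3]={A,B,S}  "abb"
  [0..3]={A,B,S}  "aabb"

S ∈ T[0,3] ⇒ YES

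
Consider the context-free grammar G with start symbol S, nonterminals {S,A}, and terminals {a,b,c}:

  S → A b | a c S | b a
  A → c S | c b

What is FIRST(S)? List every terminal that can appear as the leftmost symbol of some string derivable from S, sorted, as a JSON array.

FIRST iteration:
round 1:
  A via A→c S: +{c}
  S via S→A b: +{c}
  S via S→a c S: +{a}
  S via S→b a: +{b}
  FIRST[S]={a,b,c}  FIRST[A]={c}
round 2: — fixpoint
  FIRST[S]={a,b,c}  FIRST[A]={c}

FIRST(S) = ["a", "b", "c"]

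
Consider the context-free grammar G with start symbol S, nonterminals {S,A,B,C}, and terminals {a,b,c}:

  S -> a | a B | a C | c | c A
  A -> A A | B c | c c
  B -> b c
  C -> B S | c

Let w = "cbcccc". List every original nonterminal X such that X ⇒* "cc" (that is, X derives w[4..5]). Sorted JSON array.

Convert to CNF:
  S -> T0 A | T2 B | T2 C | a | c
  A -> A A | B T0 | T0 T0
  B -> T1 T0
  C -> B S | c
  T0 -> c
  T1 -> b
  T2 -> a

CYK fill — only the sub-triangle for w[4..5]:
  cell(4,4) c: {C,S,T0}  orig:{C,S}
  cell(5,5) c: {C,S,T0}  orig:{C,S}
  cell(4,5) cc: {A}

Original NTs in T[4,5] deriving "cc": ["A"]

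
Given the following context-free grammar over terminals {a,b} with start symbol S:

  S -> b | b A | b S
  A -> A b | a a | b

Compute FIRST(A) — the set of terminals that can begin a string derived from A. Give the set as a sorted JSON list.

Compute FIRST by fixpoint:
iter 1:
  A via A→a a: +{a}
  A via A→b: +{b}
  S via S→b: +{b}
  FIRST[S]={b}  FIRST[A]={a,b}
iter 2: done
  FIRST[S]={b}  FIRST[A]={a,b}

FIRST(A) = ["a", "b"]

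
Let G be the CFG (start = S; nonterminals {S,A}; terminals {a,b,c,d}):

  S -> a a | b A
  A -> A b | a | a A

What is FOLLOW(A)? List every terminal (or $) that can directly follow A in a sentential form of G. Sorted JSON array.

FIRST iteration:
round 1:
  A via A→a: +{a}
  S via S→a a: +{a}
  S via S→b A: +{b}
  FIRST(S)={a,b}  FIRST(A)={a}
round 2: done
  FIRST(S)={a,b}  FIRST(A)={a}

FOLLOW iteration:
FOLLOW(S) := {$}
iter 1:
  A→A b: FOLLOW(A) ⊇ FIRST(b) = {b}; new: +{b}
  S→b A: FOLLOW(A) ⊇ FOLLOW(S) ⊇ {$}; new: +{$}
  FOLLOW(S)={$}  FOLLOW(A)={$,b}
iter 2: — fixpoint
  FOLLOW(S)={$}  FOLLOW(A)={$,b}

FOLLOW(A) = ["$", "b"]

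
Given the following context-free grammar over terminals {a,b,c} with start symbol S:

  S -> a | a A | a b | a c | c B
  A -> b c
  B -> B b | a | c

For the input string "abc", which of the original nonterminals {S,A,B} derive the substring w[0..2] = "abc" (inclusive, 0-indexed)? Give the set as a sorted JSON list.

Convert to CNF:
  S -> T1 B | T2 A | T2 T0 | T2 T1 | a
  A -> T0 T1
  B -> B T0 | a | c
  T0 -> b
  T1 -> c
  T2 -> a

Fill CYK table bottom-up — only the sub-triangle for w[0..2]:
  T[0,0] 'a' = {B,S,T2}  orig:{B,S}
  T[1,1] 'b' = {T0}  orig:{}
  T[2,2] 'c' = {B,T1}  orig:{B}
  T[0,1] 'ab' = {B,S}
  T[1,2] 'bc' = {A}
  T[0,2] 'abc' = {S}

Original NTs in T[0,2] deriving "abc": ["S"]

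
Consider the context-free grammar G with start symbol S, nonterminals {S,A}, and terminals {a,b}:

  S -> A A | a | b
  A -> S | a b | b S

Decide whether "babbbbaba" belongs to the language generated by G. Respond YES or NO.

CNF form of G:
  S -> A A | a | b
  A -> A A | T0 T1 | T1 S | a | b
  T0 -> a
  T1 -> b

CYK fill:
  [0..0]={A,S,T1}  "b"  orig:{A,S}
  [1..1]={A,S,T0}  "a"  orig:{A,S}
  [2..2]={A,S,T1}  "b"  orig:{A,S}
  [3..3]={A,S,T1}  "b"  orig:{A,S}
  [4..4]={A,S,T1}  "b"  orig:{A,S}
  [5..5]={A,S,T1}  "b"  orig:{A,S}
  [6..6]={A,S,T0}  "a"  orig:{A,S}
  [7..7]={A,S,T1}  "b"  orig:{A,S}
  [8..8]={A,S,T0}  "a"  orig:{A,S}
  [0..1]={A,S}  "ba"
  [1..2]={A,S}  "ab"
  [2..3]={A,S}  "bb"
  [3..4]={A,S}  "bb"
  [4..5]={A,S}  "bb"
  [5..6]={A,S}  "ba"
  [6..7]={A,S}  "ab"
  [7..8]={A,S}  "ba"
  [0..2]={A,S}  "bab"
  [1..3]={A,S}  "abb"
  [2..4]={A,S}  "bbb"
  [3..5]={A,S}  "bbb"
  [4..6]={A,S}  "bba"
  [5..7]={A,S}  "bab"
  [6..8]={A,S}  "aba"
  [0..3]={A,S}  "babb"
  [1..4]={A,S}  "abbb"
  [2..5]={A,S}  "bbbb"
  [3..6]={A,S}  "bbba"
  [4..7]={A,S}  "bbab"
  [5..8]={A,S}  "baba"
  [0..4]={A,S}  "babbb"
  [1..5]={A,S}  "abbbb"
  [2..6]={A,S}  "bbbba"
  [3..7]={A,S}  "bbbab"
  [4..8]={A,S}  "bbaba"
  [0..5]={A,S}  "babbbb"
  [1..6]={A,S}  "abbbba"
  [2..7]={A,S}  "bbbbab"
  [3..8]={A,S}  "bbbaba"
  [0..6]={A,S}  "babbbba"
  [1..7]={A,S}  "abbbbab"
  [2..8]={A,S}  "bbbbaba"
  [0..7]={A,S}  "babbbbab"
  [1..8]={A,S}  "abbbbaba"
  [0..8]={A,S}  "babbbbaba"

S ∈ T[0,8] ⇒ YES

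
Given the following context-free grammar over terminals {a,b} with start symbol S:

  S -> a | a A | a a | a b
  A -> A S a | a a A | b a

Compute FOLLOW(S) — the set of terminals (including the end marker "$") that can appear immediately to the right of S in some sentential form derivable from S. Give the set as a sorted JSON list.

Compute FIRST by fixpoint:
iter 1:
  A via A→a a A: +{a}
  A via A→b a: +{b}
  S via S→a: +{a}
  S: {a}  A: {a,b}
iter 2: (stable)
  S: {a}  A: {a,b}

Compute FOLLOW by fixpoint:
seed FOLLOW(S) with $
pass 1:
  A→A S a: FOLLOW(A) ⊇ FIRST(S) = {a}; new: +{a}
  A→A S a: FOLLOW(S) ⊇ FIRST(a) = {a}; new: +{a}
  S→a A: FOLLOW(A) ⊇ FOLLOW(S) ⊇ {$,a}; new: +{$}
  S: {$,a}  A: {$,a}
pass 2: (stable)
  S: {$,a}  A: {$,a}

FOLLOW(S) = ["$", "a"]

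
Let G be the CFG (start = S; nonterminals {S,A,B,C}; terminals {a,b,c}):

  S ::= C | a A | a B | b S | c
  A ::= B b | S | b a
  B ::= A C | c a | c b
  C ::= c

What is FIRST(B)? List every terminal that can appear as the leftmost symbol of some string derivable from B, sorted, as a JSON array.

Compute FIRST by fixpoint:
pass 1:
  A via A→b a: +{b}
  B via B→A C: +{b}
  B via B→c a: +{c}
  C via C→c: +{c}
  S via S→C: +{c}
  S via S→a A: +{a}
  S via S→b S: +{b}
  S: {a,b,c}  A: {b}  B: {b,c}  C: {c}
pass 2:
  A via A→B b: +{c}
  A via A→S: +{a}
  B via B→A C: +{a}
  S: {a,b,c}  A: {a,b,c}  B: {a,b,c}  C: {c}
pass 3: — fixpoint
  S: {a,b,c}  A: {a,b,c}  B: {a,b,c}  C: {c}

FIRST(B) = ["a", "b", "c"]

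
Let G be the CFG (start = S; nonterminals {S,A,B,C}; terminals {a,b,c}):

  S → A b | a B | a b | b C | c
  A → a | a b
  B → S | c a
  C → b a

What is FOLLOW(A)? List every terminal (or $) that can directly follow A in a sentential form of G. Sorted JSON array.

Compute FIRST by fixpoint:
iter 1:
  A via A→a: +{a}
  B via B→c a: +{c}
  C via C→b a: +{b}
  S via S→A b: +{a}
  S via S→b C: +{b}
  S via S→c: +{c}
  FIRST(S)={a,b,c}  FIRST(A)={a}  FIRST(B)={c}  FIRST(C)={b}
iter 2:
  B via B→S: +{a,b}
  FIRST(S)={a,b,c}  FIRST(A)={a}  FIRST(B)={a,b,c}  FIRST(C)={b}
iter 3: (no change)
  FIRST(S)={a,b,c}  FIRST(A)={a}  FIRST(B)={a,b,c}  FIRST(C)={b}

FOLLOW sets:
FOLLOW(S) := {$}
pass 1:
  S→A b: FOLLOW(A) ⊇ FIRST(b) = {b}; new: +{b}
  S→a B: FOLLOW(B) ⊇ FOLLOW(S) ⊇ {$}; new: +{$}
  S→b C: FOLLOW(C) ⊇ FOLLOW(S) ⊇ {$}; new: +{$}
  FOLLOW(S)={$}  FOLLOW(A)={b}  FOLLOW(B)={$}  FOLLOW(C)={$}
pass 2: — fixpoint
  FOLLOW(S)={$}  FOLLOW(A)={b}  FOLLOW(B)={$}  FOLLOW(C)={$}

FOLLOW(A) = ["b"]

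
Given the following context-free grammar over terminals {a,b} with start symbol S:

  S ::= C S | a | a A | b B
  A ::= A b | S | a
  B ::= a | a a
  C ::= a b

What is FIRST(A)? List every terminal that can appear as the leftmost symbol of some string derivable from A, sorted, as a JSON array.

Compute FIRST by fixpoint:
round 1:
  A via A→a: +{a}
  B via B→a: +{a}
  C via C→a b: +{a}
  S via S→C S: +{a}
  S via S→b B: +{b}
  FIRST[S]={a,b}  FIRST[A]={a}  FIRST[B]={a}  FIRST[C]={a}
round 2:
  A via A→S: +{b}
  FIRST[S]={a,b}  FIRST[A]={a,b}  FIRST[B]={a}  FIRST[C]={a}
round 3: (stable)
  FIRST[S]={a,b}  FIRST[A]={a,b}  FIRST[B]={a}  FIRST[C]={a}

FIRST(A) = ["a", "b"]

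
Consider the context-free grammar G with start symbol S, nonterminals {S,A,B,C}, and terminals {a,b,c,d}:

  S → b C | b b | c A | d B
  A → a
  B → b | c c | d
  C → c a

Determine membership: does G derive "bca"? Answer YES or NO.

Convert to CNF:
  S -> T0 A | T2 C | T2 T2 | T3 B
  A -> a
  B -> T0 T0 | b | d
  C -> T0 T1
  T0 -> c
  T1 -> a
  T2 -> b
  T3 -> d

CYK fill:
  cell(0,0) b: {B,T2}  orig:{B}
  cell(1,1) c: {T0}  orig:{}
  cell(2,2) a: {A,T1}  orig:{A}
  cell(0,1) bc: ∅
  cell(1,2) ca: {C,S}
  cell(0,2) bca: {S}

S ∈ T[0,2] ⇒ YES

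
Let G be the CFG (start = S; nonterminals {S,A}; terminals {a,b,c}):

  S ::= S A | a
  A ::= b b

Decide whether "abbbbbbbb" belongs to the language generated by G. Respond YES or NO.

CNF form of G:
  S -> S A | a
  A -> T0 T0
  T0 -> b

Fill CYK table bottom-up:
  T[0,0] 'a' = {S}
  T[1,1] 'b' = {T0}  orig:{}
  T[2,2] 'b' = {T0}  orig:{}
  T[3,3] 'b' = {T0}  orig:{}
  T[4,4] 'b' = {T0}  orig:{}
  T[5,5] 'b' = {T0}  orig:{}
  T[6,6] 'b' = {T0}  orig:{}
  T[7,7] 'b' = {T0}  orig:{}
  T[8,8] 'b' = {T0}  orig:{}
  T[0,1] 'ab' = ∅
  T[1,2] 'bb' = {A}
  T[2,3] 'bb' = {A}
  T[3,4] 'bb' = {A}
  T[4,5] 'bb' = {A}
  T[5,6] 'bb' = {A}
  T[6,7] 'bb' = {A}
  T[7,8] 'bb' = {A}
  T[0,2] 'abb' = {S}
  T[1,3] 'bbb' = ∅
  T[2,4] 'bbb' = ∅
  T[3,5] 'bbb' = ∅
  T[4,6] 'bbb' = ∅
  T[5,7] 'bbb' = ∅
  T[6,8] 'bbb' = ∅
  T[0,3] 'abbb' = ∅
  T[1,4] 'bbbb' = ∅
  T[2,5] 'bbbb' = ∅
  T[3,6] 'bbbb' = ∅
  T[4,7] 'bbbb' = ∅
  T[5,8] 'bbbb' = ∅
  T[0,4] 'abbbb' = {S}
  T[1,5] 'bbbbb' = ∅
  T[2,6] 'bbbbb' = ∅
  T[3,7] 'bbbbb' = ∅
  T[4,8] 'bbbbb' = ∅
  T[0,5] 'abbbbb' = ∅
  T[1,6] 'bbbbbb' = ∅
  T[2,7] 'bbbbbb' = ∅
  T[3,8] 'bbbbbb' = ∅
  T[0,6] 'abbbbbb' = {S}
  T[1,7] 'bbbbbbb' = ∅
  T[2,8] 'bbbbbbb' = ∅
  T[0,7] 'abbbbbbb' = ∅
  T[1,8] 'bbbbbbbb' = ∅
  T[0,8] 'abbbbbbbb' = {S}

S ∈ T[0,8] ⇒ YES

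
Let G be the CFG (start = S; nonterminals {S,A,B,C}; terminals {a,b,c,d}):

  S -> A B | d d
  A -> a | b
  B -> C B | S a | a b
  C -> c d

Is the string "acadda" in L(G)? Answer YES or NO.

Convert to CNF:
  S -> A B | T3 T3
  A -> a | b
  B -> C B | S T0 | T0 T1
  C -> T2 T3
  T0 -> a
  T1 -> b
  T2 -> c
  T3 -> d

CYK fill:
  [0..0]={A,T0}  "a"  orig:{A}
  [1..1]={T2}  "c"  orig:{}
  [2..2]={A,T0}  "a"  orig:{A}
  [3..3]={T3}  "d"  orig:{}
  [4..4]={T3}  "d"  orig:{}
  [5..5]={A,T0}  "a"  orig:{A}
  [0..1]=∅  "ac"
  [1..2]=∅  "ca"
  [2..3]=∅  "ad"
  [3..4]={S}  "dd"
  [4..5]=∅  "da"
  [0..2]=∅  "aca"
  [1..3]=∅  "cad"
  [2..4]=∅  "add"
  [3..5]={B}  "dda"
  [0..3]=∅  "acad"
  [1..4]=∅  "cadd"
  [2..5]={S}  "adda"
  [0..4]=∅  "acadd"
  [1..5]=∅  "cadda"
  [0..5]=∅  "acadda"

S ∉ T[0,5] ⇒ NO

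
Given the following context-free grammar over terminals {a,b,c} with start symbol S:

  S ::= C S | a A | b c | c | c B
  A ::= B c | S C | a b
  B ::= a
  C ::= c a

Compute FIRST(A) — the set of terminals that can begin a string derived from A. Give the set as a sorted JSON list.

FIRST sets, iterate to fixpoint:
[1]
  A via A→a b: +{a}
  B via B→a: +{a}
  C via C→c a: +{c}
  S via S→C S: +{c}
  S via S→a A: +{a}
  S via S→b c: +{b}
  FIRST[S]={a,b,c}  FIRST[A]={a}  FIRST[B]={a}  FIRST[C]={c}
[2]
  A via A→S C: +{b,c}
  FIRST[S]={a,b,c}  FIRST[A]={a,b,c}  FIRST[B]={a}  FIRST[C]={c}
[3] (no change)
  FIRST[S]={a,b,c}  FIRST[A]={a,b,c}  FIRST[B]={a}  FIRST[C]={c}

FIRST(A) = ["a", "b", "c"]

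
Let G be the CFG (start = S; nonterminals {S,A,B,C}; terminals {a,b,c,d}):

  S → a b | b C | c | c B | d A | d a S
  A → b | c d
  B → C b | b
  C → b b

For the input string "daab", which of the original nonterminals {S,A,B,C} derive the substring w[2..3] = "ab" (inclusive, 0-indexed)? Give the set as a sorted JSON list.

Convert to CNF:
  S -> T0 B | T1 A | T1 X4 | T2 C | T3 T2 | c
  A -> T0 T1 | b
  B -> C T2 | b
  C -> T2 T2
  T0 -> c
  T1 -> d
  T2 -> b
  T3 -> a
  X4 -> T3 S

CYK fill, restricted to cells inside w[2..3]:
  T[2,2] 'a' = {T3}  orig:{}
  T[3,3] 'b' = {A,B,T2}  orig:{A,B}
  T[2,3] 'ab' = {S}

Original NTs in T[2,3] deriving "ab": ["S"]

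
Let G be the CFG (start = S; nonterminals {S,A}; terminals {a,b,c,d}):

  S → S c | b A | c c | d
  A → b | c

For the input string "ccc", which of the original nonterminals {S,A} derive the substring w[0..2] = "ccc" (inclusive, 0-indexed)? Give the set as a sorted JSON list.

CNF form of G:
  S -> S T0 | T0 T0 | T1 A | d
  A -> b | c
  T0 -> c
  T1 -> b

CYK fill — only the sub-triangle for w[0..2]:
  cell(0,0) c: {A,T0}  orig:{A}
  cell(1,1) c: {A,T0}  orig:{A}
  cell(2,2) c: {A,T0}  orig:{A}
  cell(0,1) cc: {S}
  cell(1,2) cc: {S}
  cell(0,2) ccc: {S}

Original NTs in T[0,2] deriving "ccc": ["S"]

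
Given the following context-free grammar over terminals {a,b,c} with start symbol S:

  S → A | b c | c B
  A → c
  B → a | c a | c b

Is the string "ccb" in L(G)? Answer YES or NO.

Convert to CNF:
  S -> T0 B | T2 T0 | c
  A -> c
  B -> T0 T1 | T0 T2 | a
  T0 -> c
  T1 -> a
  T2 -> b

Fill CYK table bottom-up:
  cell(0,0) c: {A,S,T0}  orig:{A,S}
  cell(1,1) c: {A,S,T0}  orig:{A,S}
  cell(2,2) b: {T2}  orig:{}
  cell(0,1) cc: ∅
  cell(1,2) cb: {B}
  cell(0,2) ccb: {S}

S ∈ T[0,2] ⇒ YES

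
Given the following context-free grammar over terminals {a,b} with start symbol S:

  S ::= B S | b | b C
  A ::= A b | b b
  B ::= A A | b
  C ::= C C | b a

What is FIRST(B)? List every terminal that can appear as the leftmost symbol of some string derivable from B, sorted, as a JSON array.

FIRST sets, iterate to fixpoint:
pass 1:
  A via A→b b: +{b}
  B via B→A A: +{b}
  C via C→b a: +{b}
  S via S→B S: +{b}
  FIRST(S)={b}  FIRST(A)={b}  FIRST(B)={b}  FIRST(C)={b}
pass 2: done
  FIRST(S)={b}  FIRST(A)={b}  FIRST(B)={b}  FIRST(C)={b}

FIRST(B) = ["b"]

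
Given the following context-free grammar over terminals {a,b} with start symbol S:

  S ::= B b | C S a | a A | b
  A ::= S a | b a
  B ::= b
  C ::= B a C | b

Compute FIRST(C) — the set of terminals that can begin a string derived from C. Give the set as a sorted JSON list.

FIRST iteration:
iter 1:
  A via A→b a: +{b}
  B via B→b: +{b}
  C via C→B a C: +{b}
  S via S→B b: +{b}
  S via S→a A: +{a}
  S: {a,b}  A: {b}  B: {b}  C: {b}
iter 2:
  A via A→S a: +{a}
  S: {a,b}  A: {a,b}  B: {b}  C: {b}
iter 3: (no change)
  S: {a,b}  A: {a,b}  B: {b}  C: {b}

FIRST(C) = ["b"]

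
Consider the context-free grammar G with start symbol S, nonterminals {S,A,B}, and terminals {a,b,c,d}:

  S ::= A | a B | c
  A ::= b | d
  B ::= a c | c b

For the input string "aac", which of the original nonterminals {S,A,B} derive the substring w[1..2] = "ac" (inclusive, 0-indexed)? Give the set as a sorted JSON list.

CNF form of G:
  S -> T0 B | b | c | d
  A -> b | d
  B -> T0 T1 | T1 T2
  T0 -> a
  T1 -> c
  T2 -> b

Fill CYK table bottom-up (cells [i..j] with 1 ≤ i ≤ j ≤ 2 only):
  cell(1,1) a: {T0}  orig:{}
  cell(2,2) c: {S,T1}  orig:{S}
  cell(1,2) ac: {B}

Original NTs in T[1,2] deriving "ac": ["B"]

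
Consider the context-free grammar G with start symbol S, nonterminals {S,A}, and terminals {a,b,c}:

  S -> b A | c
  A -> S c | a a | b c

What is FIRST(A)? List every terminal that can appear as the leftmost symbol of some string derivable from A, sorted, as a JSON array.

Compute FIRST by fixpoint:
round 1:
  A via A→a a: +{a}
  A via A→b c: +{b}
  S via S→b A: +{b}
  S via S→c: +{c}
  FIRST(S)={b,c}  FIRST(A)={a,b}
round 2:
  A via A→S c: +{c}
  FIRST(S)={b,c}  FIRST(A)={a,b,c}
round 3: — fixpoint
  FIRST(S)={b,c}  FIRST(A)={a,b,c}

FIRST(A) = ["a", "b", "c"]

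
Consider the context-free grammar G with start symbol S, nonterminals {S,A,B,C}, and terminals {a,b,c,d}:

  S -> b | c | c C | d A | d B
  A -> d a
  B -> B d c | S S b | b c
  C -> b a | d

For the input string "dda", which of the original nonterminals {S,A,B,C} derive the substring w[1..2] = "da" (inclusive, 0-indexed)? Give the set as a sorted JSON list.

Convert to CNF:
  S -> T0 A | T0 B | T2 C | b | c
  A -> T0 T1
  B -> B X4 | S X5 | T3 T2
  C -> T3 T1 | d
  T0 -> d
  T1 -> a
  T2 -> c
  T3 -> b
  X4 -> T0 T2
  X5 -> S T3

Fill CYK table bottom-up — only the sub-triangle for w[1..2]:
  cell(1,1) d: {C,T0}  orig:{C}
  cell(2,2) a: {T1}  orig:{}
  cell(1,2) da: {A}

Original NTs in T[1,2] deriving "da": ["A"]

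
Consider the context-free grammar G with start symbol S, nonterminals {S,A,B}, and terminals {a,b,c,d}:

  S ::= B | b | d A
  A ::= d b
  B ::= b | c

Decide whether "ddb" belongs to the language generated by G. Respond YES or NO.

Convert to CNF:
  S -> T0 A | b | c
  A -> T0 T1
  B -> b | c
  T0 -> d
  T1 -> b

CYK table (by increasing span):
  cell(0,0) d: {T0}  orig:{}
  cell(1,1) d: {T0}  orig:{}
  cell(2,2) b: {B,S,T1}  orig:{B,S}
  cell(0,1) dd: ∅
  cell(1,2) db: {A}
  cell(0,2) ddb: {S}

S ∈ T[0,2] ⇒ YES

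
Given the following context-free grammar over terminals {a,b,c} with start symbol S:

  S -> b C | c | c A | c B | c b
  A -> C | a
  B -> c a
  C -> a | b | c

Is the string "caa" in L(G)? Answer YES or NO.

Convert to CNF:
  S -> T0 A | T0 B | T0 T2 | T2 C | c
  A -> a | b | c
  B -> T0 T1
  C -> a | b | c
  T0 -> c
  T1 -> a
  T2 -> b

CYK fill:
  cell(0,0) c: {A,C,S,T0}  orig:{A,C,S}
  cell(1,1) a: {A,C,T1}  orig:{A,C}
  cell(2,2) a: {A,C,T1}  orig:{A,C}
  cell(0,1) ca: {B,S}
  cell(1,2) aa: ∅
  cell(0,2) caa: ∅

S ∉ T[0,2] ⇒ NO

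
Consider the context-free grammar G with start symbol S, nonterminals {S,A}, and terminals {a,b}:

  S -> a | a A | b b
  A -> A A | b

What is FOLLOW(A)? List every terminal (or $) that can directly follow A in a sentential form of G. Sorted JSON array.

FIRST iteration:
[1]
  A via A→b: +{b}
  S via S→a: +{a}
  S via S→b b: +{b}
  FIRST(S)={a,b}  FIRST(A)={b}
[2] (no change)
  FIRST(S)={a,b}  FIRST(A)={b}

Compute FOLLOW by fixpoint:
FOLLOW(S) := {$}
pass 1:
  A→A A: FOLLOW(A) ⊇ FIRST(A) = {b}; new: +{b}
  S→a A: FOLLOW(A) ⊇ FOLLOW(S) ⊇ {$}; new: +{$}
  S: {$}  A: {$,b}
pass 2: (stable)
  S: {$}  A: {$,b}

FOLLOW(A) = ["$", "b"]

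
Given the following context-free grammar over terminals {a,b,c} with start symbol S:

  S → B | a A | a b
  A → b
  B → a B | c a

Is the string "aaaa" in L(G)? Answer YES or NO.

CNF form of G:
  S -> T0 A | T0 B | T0 T2 | T1 T0
  A -> b
  B -> T0 B | T1 T0
  T0 -> a
  T1 -> c
  T2 -> b

CYK fill:
  T[0,0] 'a' = {T0}  orig:{}
  T[1,1] 'a' = {T0}  orig:{}
  T[2,2] 'a' = {T0}  orig:{}
  T[3,3] 'a' = {T0}  orig:{}
  T[0,1] 'aa' = ∅
  T[1,2] 'aa' = ∅
  T[2,3] 'aa' = ∅
  T[0,2] 'aaa' = ∅
  T[1,3] 'aaa' = ∅
  T[0,3] 'aaaa' = ∅

S ∉ T[0,3] ⇒ NO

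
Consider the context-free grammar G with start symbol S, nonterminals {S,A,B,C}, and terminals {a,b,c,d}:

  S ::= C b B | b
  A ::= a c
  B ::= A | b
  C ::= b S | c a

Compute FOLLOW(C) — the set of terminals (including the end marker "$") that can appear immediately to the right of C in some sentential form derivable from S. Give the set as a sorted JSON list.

FIRST iteration:
pass 1:
  A via A→a c: +{a}
  B via B→A: +{a}
  B via B→b: +{b}
  C via C→b S: +{b}
  C via C→c a: +{c}
  S via S→C b B: +{b,c}
  S: {b,c}  A: {a}  B: {a,b}  C: {b,c}
pass 2: — fixpoint
  S: {b,c}  A: {a}  B: {a,b}  C: {b,c}

Compute FOLLOW by fixpoint:
FOLLOW(S) := {$}
round 1:
  S→C b B: FOLLOW(C) ⊇ FIRST(b) = {b}; new: +{b}
  S→C b B: FOLLOW(B) ⊇ FOLLOW(S) ⊇ {$}; new: +{$}
  S: {$}  A: {}  B: {$}  C: {b}
round 2:
  B→A: FOLLOW(A) ⊇ FOLLOW(B) ⊇ {$}; new: +{$}
  C→b S: FOLLOW(S) ⊇ FOLLOW(C) ⊇ {b}; new: +{b}
  S→C b B: FOLLOW(B) ⊇ FOLLOW(S) ⊇ {$,b}; new: +{b}
  S: {$,b}  A: {$}  B: {$,b}  C: {b}
round 3:
  B→A: FOLLOW(A) ⊇ FOLLOW(B) ⊇ {$,b}; new: +{b}
  S: {$,b}  A: {$,b}  B: {$,b}  C: {b}
round 4: (stable)
  S: {$,b}  A: {$,b}  B: {$,b}  C: {b}

FOLLOW(C) = ["b"]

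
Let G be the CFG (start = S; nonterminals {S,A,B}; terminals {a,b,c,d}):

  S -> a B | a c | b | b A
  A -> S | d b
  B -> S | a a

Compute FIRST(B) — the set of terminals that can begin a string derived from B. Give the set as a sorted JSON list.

FIRST iteration:
iter 1:
  A via A→d b: +{d}
  B via B→a a: +{a}
  S via S→a B: +{a}
  S via S→b: +{b}
  FIRST(S)={a,b}  FIRST(A)={d}  FIRST(B)={a}
iter 2:
  A via A→S: +{a,b}
  B via B→S: +{b}
  FIRST(S)={a,b}  FIRST(A)={a,b,d}  FIRST(B)={a,b}
iter 3: (no change)
  FIRST(S)={a,b}  FIRST(A)={a,b,d}  FIRST(B)={a,b}

FIRST(B) = ["a", "b"]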